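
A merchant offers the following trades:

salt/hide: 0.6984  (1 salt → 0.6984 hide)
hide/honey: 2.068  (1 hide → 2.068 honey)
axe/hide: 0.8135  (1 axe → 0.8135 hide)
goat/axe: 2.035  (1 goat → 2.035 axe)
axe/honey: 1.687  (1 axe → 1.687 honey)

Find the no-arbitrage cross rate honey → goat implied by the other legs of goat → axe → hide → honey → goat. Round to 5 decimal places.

Known legs of the cycle: 2.035 × 0.8135 × 2.068 = 3.42351713
For no arbitrage the full-cycle product must be 1, so the missing rate is 1 / 3.42351713 ≈ 0.2920973.

0.29210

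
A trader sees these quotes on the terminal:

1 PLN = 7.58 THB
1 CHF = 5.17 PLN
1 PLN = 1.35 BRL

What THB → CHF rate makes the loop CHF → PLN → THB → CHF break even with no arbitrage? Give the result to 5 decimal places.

0.02552

Known legs of the cycle: 5.17 × 7.58 = 39.1886
For no arbitrage the full-cycle product must be 1, so the missing rate is 1 / 39.1886 ≈ 0.0255176.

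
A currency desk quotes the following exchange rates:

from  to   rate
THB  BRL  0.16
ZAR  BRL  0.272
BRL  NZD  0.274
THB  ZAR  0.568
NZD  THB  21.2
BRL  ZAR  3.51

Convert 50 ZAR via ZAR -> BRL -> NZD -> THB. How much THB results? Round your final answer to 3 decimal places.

79.000

50 ZAR × 0.272 = 13.6 BRL
13.6 BRL × 0.274 = 3.7264 NZD
3.7264 NZD × 21.2 = 78.99968 THB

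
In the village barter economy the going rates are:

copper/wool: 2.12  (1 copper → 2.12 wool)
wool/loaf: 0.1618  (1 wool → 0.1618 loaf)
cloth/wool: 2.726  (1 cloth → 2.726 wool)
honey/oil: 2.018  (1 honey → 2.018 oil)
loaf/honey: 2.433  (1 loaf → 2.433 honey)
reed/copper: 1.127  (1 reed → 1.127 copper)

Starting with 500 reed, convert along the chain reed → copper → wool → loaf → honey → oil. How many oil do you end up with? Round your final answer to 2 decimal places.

500 reed × 1.127 = 563.5 copper
563.5 copper × 2.12 = 1194.62 wool
1194.62 wool × 0.1618 = 193.289516 loaf
193.289516 loaf × 2.433 = 470.273392428 honey
470.273392428 honey × 2.018 = 949.011705919704 oil

949.01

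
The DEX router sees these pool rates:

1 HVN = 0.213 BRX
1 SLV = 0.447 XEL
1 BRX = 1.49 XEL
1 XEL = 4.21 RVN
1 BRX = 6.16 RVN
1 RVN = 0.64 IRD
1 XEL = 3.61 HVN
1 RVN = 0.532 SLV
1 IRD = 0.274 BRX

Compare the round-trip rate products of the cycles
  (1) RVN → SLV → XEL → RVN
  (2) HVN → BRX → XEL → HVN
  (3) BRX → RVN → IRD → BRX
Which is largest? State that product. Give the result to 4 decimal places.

1.1457

(1) 0.532 × 0.447 × 4.21 = 1.00115
(2) 0.213 × 1.49 × 3.61 = 1.14571
(3) 6.16 × 0.64 × 0.274 = 1.08022
Highest is cycle (2) at 1.1457 (>1, arbitrage).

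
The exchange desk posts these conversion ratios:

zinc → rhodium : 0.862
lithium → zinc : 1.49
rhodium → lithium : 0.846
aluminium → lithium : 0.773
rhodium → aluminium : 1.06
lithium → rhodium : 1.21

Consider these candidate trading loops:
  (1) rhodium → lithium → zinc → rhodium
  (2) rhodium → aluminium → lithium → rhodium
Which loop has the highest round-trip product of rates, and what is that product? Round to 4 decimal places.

1.0866

(1) 0.846 × 1.49 × 0.862 = 1.08659
(2) 1.06 × 0.773 × 1.21 = 0.99145
Highest is cycle (1) at 1.0866 (>1, arbitrage).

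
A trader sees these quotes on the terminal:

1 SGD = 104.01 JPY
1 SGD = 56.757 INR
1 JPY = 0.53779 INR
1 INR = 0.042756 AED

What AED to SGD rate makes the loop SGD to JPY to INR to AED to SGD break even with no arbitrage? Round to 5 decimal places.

0.41813

Known legs of the cycle: 104.01 × 0.53779 × 0.042756 = 2.3915798584524
For no arbitrage the full-cycle product must be 1, so the missing rate is 1 / 2.3915798584524 ≈ 0.4181336.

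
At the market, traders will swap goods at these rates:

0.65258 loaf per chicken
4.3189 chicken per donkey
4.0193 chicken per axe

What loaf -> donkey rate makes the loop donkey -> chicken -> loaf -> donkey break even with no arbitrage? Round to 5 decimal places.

Known legs of the cycle: 4.3189 × 0.65258 = 2.818427762
For no arbitrage the full-cycle product must be 1, so the missing rate is 1 / 2.818427762 ≈ 0.3548077.

0.35481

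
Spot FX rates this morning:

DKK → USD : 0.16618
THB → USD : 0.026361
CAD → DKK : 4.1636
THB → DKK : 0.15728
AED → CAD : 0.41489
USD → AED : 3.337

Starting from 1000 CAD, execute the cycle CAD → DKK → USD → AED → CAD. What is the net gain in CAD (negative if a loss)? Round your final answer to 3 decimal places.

-42.063

1000 CAD × 4.1636 = 4163.6 DKK
4163.6 DKK × 0.16618 = 691.907048 USD
691.907048 USD × 3.337 = 2308.893819176 AED
2308.893819176 AED × 0.41489 = 957.93695663793064 CAD
Net change: 957.93695663793064 − 1000 = -42.06304336206936 CAD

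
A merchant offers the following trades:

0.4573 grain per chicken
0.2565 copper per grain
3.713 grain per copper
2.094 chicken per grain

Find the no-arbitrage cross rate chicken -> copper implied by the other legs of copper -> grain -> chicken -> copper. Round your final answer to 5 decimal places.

Known legs of the cycle: 3.713 × 2.094 = 7.775022
For no arbitrage the full-cycle product must be 1, so the missing rate is 1 / 7.775022 ≈ 0.1286170.

0.12862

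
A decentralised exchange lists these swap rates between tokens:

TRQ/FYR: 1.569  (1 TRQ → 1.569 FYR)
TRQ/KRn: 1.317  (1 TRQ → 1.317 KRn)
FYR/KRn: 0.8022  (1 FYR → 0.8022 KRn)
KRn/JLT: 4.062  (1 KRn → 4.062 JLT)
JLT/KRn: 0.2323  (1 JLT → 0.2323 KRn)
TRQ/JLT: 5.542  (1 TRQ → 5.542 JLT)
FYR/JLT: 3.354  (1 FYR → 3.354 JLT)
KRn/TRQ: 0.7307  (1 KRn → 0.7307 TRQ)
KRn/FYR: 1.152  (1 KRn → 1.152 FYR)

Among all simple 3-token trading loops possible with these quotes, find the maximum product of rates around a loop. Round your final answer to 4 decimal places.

KRn→TRQ→JLT→KRn: 0.7307 × 5.542 × 0.2323 = 0.94071
FYR→KRn→TRQ→FYR: 0.8022 × 0.7307 × 1.569 = 0.91970
FYR→JLT→KRn→FYR: 3.354 × 0.2323 × 1.152 = 0.89756
Maximum is KRn→TRQ→JLT→KRn at 0.9407; no arbitrage — every cycle loses value.

0.9407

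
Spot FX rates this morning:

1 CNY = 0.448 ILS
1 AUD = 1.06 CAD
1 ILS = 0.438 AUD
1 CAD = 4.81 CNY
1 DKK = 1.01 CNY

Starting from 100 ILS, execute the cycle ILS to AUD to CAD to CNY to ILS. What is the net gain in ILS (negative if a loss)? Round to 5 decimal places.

0.04677

100 ILS × 0.438 = 43.8 AUD
43.8 AUD × 1.06 = 46.428 CAD
46.428 CAD × 4.81 = 223.31868 CNY
223.31868 CNY × 0.448 = 100.04676864 ILS
Net change: 100.04676864 − 100 = 0.04676864 ILS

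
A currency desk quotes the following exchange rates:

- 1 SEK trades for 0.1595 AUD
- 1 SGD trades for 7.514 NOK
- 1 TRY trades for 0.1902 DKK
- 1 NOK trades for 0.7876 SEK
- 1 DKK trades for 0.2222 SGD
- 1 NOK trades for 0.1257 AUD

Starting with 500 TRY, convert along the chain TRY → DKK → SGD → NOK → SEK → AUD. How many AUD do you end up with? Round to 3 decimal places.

500 TRY × 0.1902 = 95.1 DKK
95.1 DKK × 0.2222 = 21.13122 SGD
21.13122 SGD × 7.514 = 158.77998708 NOK
158.77998708 NOK × 0.7876 = 125.055117824208 SEK
125.055117824208 SEK × 0.1595 = 19.946291292961176 AUD

19.946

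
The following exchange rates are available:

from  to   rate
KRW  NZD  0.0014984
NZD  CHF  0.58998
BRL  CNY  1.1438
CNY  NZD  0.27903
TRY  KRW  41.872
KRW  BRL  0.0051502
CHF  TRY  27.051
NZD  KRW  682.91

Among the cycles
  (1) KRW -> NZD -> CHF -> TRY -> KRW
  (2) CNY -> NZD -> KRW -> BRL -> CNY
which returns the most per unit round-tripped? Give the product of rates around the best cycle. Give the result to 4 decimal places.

(1) 0.0014984 × 0.58998 × 27.051 × 41.872 = 1.00132
(2) 0.27903 × 682.91 × 0.0051502 × 1.1438 = 1.12251
Highest is cycle (2) at 1.1225 (>1, arbitrage).

1.1225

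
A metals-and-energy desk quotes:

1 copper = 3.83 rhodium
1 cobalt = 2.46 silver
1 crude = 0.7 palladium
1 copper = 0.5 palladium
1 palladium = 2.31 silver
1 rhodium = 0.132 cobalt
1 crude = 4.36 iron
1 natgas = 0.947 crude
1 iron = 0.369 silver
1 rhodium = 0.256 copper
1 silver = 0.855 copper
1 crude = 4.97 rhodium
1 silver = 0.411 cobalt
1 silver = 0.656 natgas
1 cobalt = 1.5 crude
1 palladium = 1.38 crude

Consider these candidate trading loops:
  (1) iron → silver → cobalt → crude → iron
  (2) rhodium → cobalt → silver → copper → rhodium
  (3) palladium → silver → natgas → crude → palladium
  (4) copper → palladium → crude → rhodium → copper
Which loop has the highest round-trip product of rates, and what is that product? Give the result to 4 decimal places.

1.0633

(1) 0.369 × 0.411 × 1.5 × 4.36 = 0.99185
(2) 0.132 × 2.46 × 0.855 × 3.83 = 1.06334
(3) 2.31 × 0.656 × 0.947 × 0.7 = 1.00453
(4) 0.5 × 1.38 × 4.97 × 0.256 = 0.87790
Highest is cycle (2) at 1.0633 (>1, arbitrage).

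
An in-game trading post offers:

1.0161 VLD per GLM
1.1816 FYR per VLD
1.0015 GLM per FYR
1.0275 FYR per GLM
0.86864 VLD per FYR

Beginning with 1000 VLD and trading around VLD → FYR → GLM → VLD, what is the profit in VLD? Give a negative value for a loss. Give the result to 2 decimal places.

1000 VLD × 1.1816 = 1181.6 FYR
1181.6 FYR × 1.0015 = 1183.3724 GLM
1183.3724 GLM × 1.0161 = 1202.42469564 VLD
Net change: 1202.42469564 − 1000 = 202.42469564 VLD

202.42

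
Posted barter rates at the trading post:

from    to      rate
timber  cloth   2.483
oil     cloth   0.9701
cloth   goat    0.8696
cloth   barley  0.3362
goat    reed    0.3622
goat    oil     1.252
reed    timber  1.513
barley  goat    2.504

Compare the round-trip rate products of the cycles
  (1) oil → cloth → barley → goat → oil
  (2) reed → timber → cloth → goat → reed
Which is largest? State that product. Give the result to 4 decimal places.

1.1833

(1) 0.9701 × 0.3362 × 2.504 × 1.252 = 1.02248
(2) 1.513 × 2.483 × 0.8696 × 0.3622 = 1.18327
Highest is cycle (2) at 1.1833 (>1, arbitrage).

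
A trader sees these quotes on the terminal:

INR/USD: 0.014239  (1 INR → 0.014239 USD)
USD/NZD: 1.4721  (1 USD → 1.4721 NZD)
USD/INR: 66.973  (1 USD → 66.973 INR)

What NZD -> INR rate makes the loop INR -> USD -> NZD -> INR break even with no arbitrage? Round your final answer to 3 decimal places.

Known legs of the cycle: 0.014239 × 1.4721 = 0.0209612319
For no arbitrage the full-cycle product must be 1, so the missing rate is 1 / 0.0209612319 ≈ 47.70712.

47.707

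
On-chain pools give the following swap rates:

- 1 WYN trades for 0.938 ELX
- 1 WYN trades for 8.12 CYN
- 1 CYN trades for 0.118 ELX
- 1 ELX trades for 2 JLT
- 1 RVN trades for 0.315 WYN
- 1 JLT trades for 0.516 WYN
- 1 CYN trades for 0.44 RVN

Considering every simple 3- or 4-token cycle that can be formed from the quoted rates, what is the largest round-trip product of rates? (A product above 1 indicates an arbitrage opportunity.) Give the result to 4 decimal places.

RVN→WYN→CYN→RVN: 0.315 × 8.12 × 0.44 = 1.12543
WYN→CYN→ELX→JLT→WYN: 8.12 × 0.118 × 2 × 0.516 = 0.98882
WYN→ELX→JLT→WYN: 0.938 × 2 × 0.516 = 0.96802
Maximum is RVN→WYN→CYN→RVN at 1.1254; arbitrage exists.

1.1254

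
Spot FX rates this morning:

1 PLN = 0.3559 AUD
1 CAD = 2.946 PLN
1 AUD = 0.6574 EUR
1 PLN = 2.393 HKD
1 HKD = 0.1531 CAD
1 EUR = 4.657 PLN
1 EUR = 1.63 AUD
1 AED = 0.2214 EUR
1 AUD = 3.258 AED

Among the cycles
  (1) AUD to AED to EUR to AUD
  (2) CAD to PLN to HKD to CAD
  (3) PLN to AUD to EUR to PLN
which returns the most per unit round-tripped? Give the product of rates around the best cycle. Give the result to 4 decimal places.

(1) 3.258 × 0.2214 × 1.63 = 1.17575
(2) 2.946 × 2.393 × 0.1531 = 1.07932
(3) 0.3559 × 0.6574 × 4.657 = 1.08959
Highest is cycle (1) at 1.1758 (>1, arbitrage).

1.1758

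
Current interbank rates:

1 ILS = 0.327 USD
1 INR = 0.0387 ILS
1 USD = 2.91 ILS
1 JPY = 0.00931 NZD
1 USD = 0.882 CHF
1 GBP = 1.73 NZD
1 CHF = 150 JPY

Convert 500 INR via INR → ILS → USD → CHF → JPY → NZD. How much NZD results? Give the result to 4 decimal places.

7.7936

500 INR × 0.0387 = 19.35 ILS
19.35 ILS × 0.327 = 6.32745 USD
6.32745 USD × 0.882 = 5.5808109 CHF
5.5808109 CHF × 150 = 837.121635 JPY
837.121635 JPY × 0.00931 = 7.79360242185 NZD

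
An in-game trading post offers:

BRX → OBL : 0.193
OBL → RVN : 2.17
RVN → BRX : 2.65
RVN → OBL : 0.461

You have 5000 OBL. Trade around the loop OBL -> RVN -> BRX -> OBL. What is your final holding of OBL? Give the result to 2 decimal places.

5000 OBL × 2.17 = 10850 RVN
10850 RVN × 2.65 = 28752.5 BRX
28752.5 BRX × 0.193 = 5549.2325 OBL

5549.23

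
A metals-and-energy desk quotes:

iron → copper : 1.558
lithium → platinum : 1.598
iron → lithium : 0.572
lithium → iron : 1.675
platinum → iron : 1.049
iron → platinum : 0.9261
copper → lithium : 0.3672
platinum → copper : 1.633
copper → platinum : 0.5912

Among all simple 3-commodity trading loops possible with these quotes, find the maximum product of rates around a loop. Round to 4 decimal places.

0.9662

copper→platinum→iron→copper: 0.5912 × 1.049 × 1.558 = 0.96622
lithium→platinum→iron→lithium: 1.598 × 1.049 × 0.572 = 0.95884
copper→lithium→iron→copper: 0.3672 × 1.675 × 1.558 = 0.95826
copper→lithium→platinum→copper: 0.3672 × 1.598 × 1.633 = 0.95822
Maximum is copper→platinum→iron→copper at 0.9662; no arbitrage — every cycle loses value.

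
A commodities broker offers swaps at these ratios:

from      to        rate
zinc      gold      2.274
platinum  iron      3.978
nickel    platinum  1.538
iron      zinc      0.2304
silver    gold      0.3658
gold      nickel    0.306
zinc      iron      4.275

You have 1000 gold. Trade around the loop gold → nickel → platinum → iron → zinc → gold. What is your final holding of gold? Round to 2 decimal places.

980.88

1000 gold × 0.306 = 306 nickel
306 nickel × 1.538 = 470.628 platinum
470.628 platinum × 3.978 = 1872.158184 iron
1872.158184 iron × 0.2304 = 431.3452455936 zinc
431.3452455936 zinc × 2.274 = 980.8790884798464 gold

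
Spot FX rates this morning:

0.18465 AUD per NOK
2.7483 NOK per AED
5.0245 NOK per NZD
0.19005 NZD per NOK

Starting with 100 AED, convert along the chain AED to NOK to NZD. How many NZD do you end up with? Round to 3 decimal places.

52.231

100 AED × 2.7483 = 274.83 NOK
274.83 NOK × 0.19005 = 52.2314415 NZD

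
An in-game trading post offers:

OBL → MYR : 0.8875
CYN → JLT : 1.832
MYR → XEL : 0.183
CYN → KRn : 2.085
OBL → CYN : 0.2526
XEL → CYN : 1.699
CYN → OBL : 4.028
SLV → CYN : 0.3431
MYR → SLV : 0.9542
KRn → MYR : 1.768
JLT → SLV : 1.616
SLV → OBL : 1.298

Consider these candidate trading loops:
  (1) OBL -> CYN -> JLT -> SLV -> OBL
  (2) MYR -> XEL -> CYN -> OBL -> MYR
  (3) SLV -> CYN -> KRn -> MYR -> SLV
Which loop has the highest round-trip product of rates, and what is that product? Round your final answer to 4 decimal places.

1.2068

(1) 0.2526 × 1.832 × 1.616 × 1.298 = 0.97068
(2) 0.183 × 1.699 × 4.028 × 0.8875 = 1.11148
(3) 0.3431 × 2.085 × 1.768 × 0.9542 = 1.20684
Highest is cycle (3) at 1.2068 (>1, arbitrage).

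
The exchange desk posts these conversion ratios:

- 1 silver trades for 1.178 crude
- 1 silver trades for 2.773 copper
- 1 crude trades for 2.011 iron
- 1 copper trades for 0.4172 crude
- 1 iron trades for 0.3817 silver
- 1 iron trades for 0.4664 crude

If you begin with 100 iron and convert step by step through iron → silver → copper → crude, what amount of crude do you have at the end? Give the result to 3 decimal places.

100 iron × 0.3817 = 38.17 silver
38.17 silver × 2.773 = 105.84541 copper
105.84541 copper × 0.4172 = 44.158705052 crude

44.159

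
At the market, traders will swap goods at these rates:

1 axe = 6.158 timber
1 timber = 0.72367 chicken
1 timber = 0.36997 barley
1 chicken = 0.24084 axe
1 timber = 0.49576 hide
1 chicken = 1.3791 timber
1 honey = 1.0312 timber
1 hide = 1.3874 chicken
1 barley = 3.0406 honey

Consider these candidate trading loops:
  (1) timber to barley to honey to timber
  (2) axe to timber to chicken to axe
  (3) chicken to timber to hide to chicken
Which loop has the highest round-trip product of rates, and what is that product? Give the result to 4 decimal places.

(1) 0.36997 × 3.0406 × 1.0312 = 1.16003
(2) 6.158 × 0.72367 × 0.24084 = 1.07327
(3) 1.3791 × 0.49576 × 1.3874 = 0.94857
Highest is cycle (1) at 1.1600 (>1, arbitrage).

1.1600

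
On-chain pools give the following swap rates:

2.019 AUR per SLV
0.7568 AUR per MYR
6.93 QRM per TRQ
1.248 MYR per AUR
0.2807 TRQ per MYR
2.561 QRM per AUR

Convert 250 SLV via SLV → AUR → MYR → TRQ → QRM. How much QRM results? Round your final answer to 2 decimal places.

1225.37

250 SLV × 2.019 = 504.75 AUR
504.75 AUR × 1.248 = 629.928 MYR
629.928 MYR × 0.2807 = 176.8207896 TRQ
176.8207896 TRQ × 6.93 = 1225.368071928 QRM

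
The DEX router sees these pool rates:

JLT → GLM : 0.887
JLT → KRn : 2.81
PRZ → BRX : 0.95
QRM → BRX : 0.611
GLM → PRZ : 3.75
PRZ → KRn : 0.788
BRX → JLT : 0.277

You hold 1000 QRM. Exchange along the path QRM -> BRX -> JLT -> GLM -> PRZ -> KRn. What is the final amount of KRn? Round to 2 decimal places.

1000 QRM × 0.611 = 611 BRX
611 BRX × 0.277 = 169.247 JLT
169.247 JLT × 0.887 = 150.122089 GLM
150.122089 GLM × 3.75 = 562.95783375 PRZ
562.95783375 PRZ × 0.788 = 443.610772995 KRn

443.61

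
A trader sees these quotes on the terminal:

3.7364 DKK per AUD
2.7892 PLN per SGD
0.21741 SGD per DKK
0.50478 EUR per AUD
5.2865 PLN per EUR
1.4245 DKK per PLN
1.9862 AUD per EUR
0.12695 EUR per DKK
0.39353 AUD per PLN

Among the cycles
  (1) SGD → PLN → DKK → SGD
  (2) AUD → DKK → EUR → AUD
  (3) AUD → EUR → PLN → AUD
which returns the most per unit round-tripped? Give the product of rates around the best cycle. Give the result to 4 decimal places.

(1) 2.7892 × 1.4245 × 0.21741 = 0.86382
(2) 3.7364 × 0.12695 × 1.9862 = 0.94213
(3) 0.50478 × 5.2865 × 0.39353 = 1.05014
Highest is cycle (3) at 1.0501 (>1, arbitrage).

1.0501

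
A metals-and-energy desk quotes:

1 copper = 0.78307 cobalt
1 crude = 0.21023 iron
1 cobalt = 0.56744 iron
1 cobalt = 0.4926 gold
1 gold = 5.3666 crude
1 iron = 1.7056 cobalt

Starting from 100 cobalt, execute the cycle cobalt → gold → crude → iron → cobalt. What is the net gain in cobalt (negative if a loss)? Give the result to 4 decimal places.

100 cobalt × 0.4926 = 49.26 gold
49.26 gold × 5.3666 = 264.358716 crude
264.358716 crude × 0.21023 = 55.57613286468 iron
55.57613286468 iron × 1.7056 = 94.790652213998208 cobalt
Net change: 94.790652213998208 − 100 = -5.209347786001792 cobalt

-5.2093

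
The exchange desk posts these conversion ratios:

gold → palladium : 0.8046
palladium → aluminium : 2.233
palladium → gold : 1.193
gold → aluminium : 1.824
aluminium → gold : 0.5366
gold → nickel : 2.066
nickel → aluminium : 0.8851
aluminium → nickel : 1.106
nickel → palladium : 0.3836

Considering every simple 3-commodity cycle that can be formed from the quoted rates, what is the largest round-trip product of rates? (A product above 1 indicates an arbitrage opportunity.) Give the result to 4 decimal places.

0.9812

nickel→aluminium→gold→nickel: 0.8851 × 0.5366 × 2.066 = 0.98124
palladium→aluminium→gold→palladium: 2.233 × 0.5366 × 0.8046 = 0.96409
nickel→palladium→aluminium→nickel: 0.3836 × 2.233 × 1.106 = 0.94738
nickel→palladium→gold→nickel: 0.3836 × 1.193 × 2.066 = 0.94547
Maximum is nickel→aluminium→gold→nickel at 0.9812; no arbitrage — every cycle loses value.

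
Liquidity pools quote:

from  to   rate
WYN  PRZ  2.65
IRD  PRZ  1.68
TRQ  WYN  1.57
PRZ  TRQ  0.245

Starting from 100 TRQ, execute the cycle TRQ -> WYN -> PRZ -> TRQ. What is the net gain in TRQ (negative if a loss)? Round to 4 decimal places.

1.9323

100 TRQ × 1.57 = 157 WYN
157 WYN × 2.65 = 416.05 PRZ
416.05 PRZ × 0.245 = 101.93225 TRQ
Net change: 101.93225 − 100 = 1.93225 TRQ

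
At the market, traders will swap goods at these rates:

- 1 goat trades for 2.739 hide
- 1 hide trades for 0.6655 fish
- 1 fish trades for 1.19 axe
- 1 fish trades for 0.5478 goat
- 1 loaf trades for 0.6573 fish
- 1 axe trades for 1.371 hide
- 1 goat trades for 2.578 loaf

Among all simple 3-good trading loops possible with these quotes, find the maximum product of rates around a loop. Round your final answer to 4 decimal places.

1.0858

hide→fish→axe→hide: 0.6655 × 1.19 × 1.371 = 1.08576
hide→fish→goat→hide: 0.6655 × 0.5478 × 2.739 = 0.99853
goat→loaf→fish→goat: 2.578 × 0.6573 × 0.5478 = 0.92826
Maximum is hide→fish→axe→hide at 1.0858; arbitrage exists.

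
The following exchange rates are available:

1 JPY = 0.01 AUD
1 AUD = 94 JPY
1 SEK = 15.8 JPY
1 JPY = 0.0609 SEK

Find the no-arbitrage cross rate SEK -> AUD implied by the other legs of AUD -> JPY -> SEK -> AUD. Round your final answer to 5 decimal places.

Known legs of the cycle: 94 × 0.0609 = 5.7246
For no arbitrage the full-cycle product must be 1, so the missing rate is 1 / 5.7246 ≈ 0.1746847.

0.17468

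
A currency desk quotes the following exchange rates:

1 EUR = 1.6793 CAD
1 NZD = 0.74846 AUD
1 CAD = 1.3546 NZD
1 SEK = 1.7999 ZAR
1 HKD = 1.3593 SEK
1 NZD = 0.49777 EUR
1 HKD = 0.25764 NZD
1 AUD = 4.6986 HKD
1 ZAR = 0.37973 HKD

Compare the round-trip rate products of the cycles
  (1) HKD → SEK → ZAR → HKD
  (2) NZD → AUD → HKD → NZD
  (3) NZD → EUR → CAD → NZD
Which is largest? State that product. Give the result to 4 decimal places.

(1) 1.3593 × 1.7999 × 0.37973 = 0.92905
(2) 0.74846 × 4.6986 × 0.25764 = 0.90605
(3) 0.49777 × 1.6793 × 1.3546 = 1.13232
Highest is cycle (3) at 1.1323 (>1, arbitrage).

1.1323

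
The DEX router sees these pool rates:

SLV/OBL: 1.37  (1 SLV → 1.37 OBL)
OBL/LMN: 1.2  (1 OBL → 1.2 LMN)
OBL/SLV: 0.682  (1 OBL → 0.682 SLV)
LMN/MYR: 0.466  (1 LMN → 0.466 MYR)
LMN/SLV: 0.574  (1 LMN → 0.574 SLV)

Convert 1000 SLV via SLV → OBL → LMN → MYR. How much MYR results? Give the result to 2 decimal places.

766.10

1000 SLV × 1.37 = 1370 OBL
1370 OBL × 1.2 = 1644 LMN
1644 LMN × 0.466 = 766.104 MYR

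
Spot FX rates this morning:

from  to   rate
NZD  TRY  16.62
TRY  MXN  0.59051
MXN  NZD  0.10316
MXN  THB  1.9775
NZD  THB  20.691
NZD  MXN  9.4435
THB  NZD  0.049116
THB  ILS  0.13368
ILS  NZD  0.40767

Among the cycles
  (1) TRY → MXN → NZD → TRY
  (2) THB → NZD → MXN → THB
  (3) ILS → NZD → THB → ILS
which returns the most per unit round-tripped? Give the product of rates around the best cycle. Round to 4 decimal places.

1.1276

(1) 0.59051 × 0.10316 × 16.62 = 1.01244
(2) 0.049116 × 9.4435 × 1.9775 = 0.91722
(3) 0.40767 × 20.691 × 0.13368 = 1.12760
Highest is cycle (3) at 1.1276 (>1, arbitrage).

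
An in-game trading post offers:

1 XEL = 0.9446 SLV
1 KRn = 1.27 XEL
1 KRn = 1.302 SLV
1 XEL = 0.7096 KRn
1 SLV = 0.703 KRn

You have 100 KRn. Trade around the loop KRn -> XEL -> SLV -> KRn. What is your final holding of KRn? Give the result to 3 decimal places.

100 KRn × 1.27 = 127 XEL
127 XEL × 0.9446 = 119.9642 SLV
119.9642 SLV × 0.703 = 84.3348326 KRn

84.335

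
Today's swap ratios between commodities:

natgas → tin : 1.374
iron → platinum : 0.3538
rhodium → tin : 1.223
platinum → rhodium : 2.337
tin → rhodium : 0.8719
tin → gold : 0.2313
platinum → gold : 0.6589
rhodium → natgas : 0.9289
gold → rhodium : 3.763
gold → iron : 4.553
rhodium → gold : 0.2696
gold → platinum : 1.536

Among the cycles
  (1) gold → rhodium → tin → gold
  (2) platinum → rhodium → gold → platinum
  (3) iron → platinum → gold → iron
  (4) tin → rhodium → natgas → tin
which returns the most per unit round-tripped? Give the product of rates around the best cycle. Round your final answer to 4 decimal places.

(1) 3.763 × 1.223 × 0.2313 = 1.06448
(2) 2.337 × 0.2696 × 1.536 = 0.96776
(3) 0.3538 × 0.6589 × 4.553 = 1.06139
(4) 0.8719 × 0.9289 × 1.374 = 1.11281
Highest is cycle (4) at 1.1128 (>1, arbitrage).

1.1128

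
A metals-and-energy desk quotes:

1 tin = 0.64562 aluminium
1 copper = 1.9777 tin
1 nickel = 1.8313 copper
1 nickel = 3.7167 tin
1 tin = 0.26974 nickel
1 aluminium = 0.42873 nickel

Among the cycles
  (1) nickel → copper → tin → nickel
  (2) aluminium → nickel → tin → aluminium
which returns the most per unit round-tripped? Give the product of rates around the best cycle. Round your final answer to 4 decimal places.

1.0288

(1) 1.8313 × 1.9777 × 0.26974 = 0.97693
(2) 0.42873 × 3.7167 × 0.64562 = 1.02877
Highest is cycle (2) at 1.0288 (>1, arbitrage).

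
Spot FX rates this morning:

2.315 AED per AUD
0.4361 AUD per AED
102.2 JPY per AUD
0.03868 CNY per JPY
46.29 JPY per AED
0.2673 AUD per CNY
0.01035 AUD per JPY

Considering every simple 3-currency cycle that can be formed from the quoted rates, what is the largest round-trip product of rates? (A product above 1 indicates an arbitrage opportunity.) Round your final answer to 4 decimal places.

AUD→AED→JPY→AUD: 2.315 × 46.29 × 0.01035 = 1.10912
AUD→JPY→CNY→AUD: 102.2 × 0.03868 × 0.2673 = 1.05666
Maximum is AUD→AED→JPY→AUD at 1.1091; arbitrage exists.

1.1091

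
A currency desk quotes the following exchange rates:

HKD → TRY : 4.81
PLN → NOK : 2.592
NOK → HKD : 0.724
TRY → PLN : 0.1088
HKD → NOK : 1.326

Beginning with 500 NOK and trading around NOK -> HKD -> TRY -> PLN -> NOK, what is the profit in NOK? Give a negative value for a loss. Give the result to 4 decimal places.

-8.9592

500 NOK × 0.724 = 362 HKD
362 HKD × 4.81 = 1741.22 TRY
1741.22 TRY × 0.1088 = 189.444736 PLN
189.444736 PLN × 2.592 = 491.040755712 NOK
Net change: 491.040755712 − 500 = -8.959244288 NOK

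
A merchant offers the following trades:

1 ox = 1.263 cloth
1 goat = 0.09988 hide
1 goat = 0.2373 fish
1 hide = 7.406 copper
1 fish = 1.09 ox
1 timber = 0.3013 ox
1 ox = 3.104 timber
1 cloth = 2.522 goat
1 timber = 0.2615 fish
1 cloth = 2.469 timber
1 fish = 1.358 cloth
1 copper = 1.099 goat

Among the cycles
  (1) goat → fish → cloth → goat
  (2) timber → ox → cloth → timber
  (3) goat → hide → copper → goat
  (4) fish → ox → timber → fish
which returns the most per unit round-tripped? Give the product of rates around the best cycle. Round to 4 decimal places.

(1) 0.2373 × 1.358 × 2.522 = 0.81272
(2) 0.3013 × 1.263 × 2.469 = 0.93956
(3) 0.09988 × 7.406 × 1.099 = 0.81294
(4) 1.09 × 3.104 × 0.2615 = 0.88475
Highest is cycle (2) at 0.9396 (≤1, no arbitrage).

0.9396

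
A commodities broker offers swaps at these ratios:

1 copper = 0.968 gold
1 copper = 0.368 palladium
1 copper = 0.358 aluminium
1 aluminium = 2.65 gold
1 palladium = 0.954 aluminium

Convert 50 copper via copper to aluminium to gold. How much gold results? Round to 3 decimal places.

50 copper × 0.358 = 17.9 aluminium
17.9 aluminium × 2.65 = 47.435 gold

47.435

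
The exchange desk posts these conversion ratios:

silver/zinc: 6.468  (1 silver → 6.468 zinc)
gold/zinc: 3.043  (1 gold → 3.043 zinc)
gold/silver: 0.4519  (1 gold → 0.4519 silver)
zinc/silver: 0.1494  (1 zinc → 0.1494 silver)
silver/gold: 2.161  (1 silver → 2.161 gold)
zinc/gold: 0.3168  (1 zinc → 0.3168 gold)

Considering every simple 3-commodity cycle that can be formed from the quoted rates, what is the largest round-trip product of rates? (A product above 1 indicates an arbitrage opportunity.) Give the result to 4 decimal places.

0.9824

silver→gold→zinc→silver: 2.161 × 3.043 × 0.1494 = 0.98244
silver→zinc→gold→silver: 6.468 × 0.3168 × 0.4519 = 0.92597
Maximum is silver→gold→zinc→silver at 0.9824; no arbitrage — every cycle loses value.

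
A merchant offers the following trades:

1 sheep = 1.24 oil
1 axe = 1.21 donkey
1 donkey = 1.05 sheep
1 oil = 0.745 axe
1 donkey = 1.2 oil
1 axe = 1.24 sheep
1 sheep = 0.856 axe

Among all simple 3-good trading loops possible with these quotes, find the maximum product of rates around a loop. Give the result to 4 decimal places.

sheep→oil→axe→sheep: 1.24 × 0.745 × 1.24 = 1.14551
donkey→sheep→axe→donkey: 1.05 × 0.856 × 1.21 = 1.08755
donkey→oil→axe→donkey: 1.2 × 0.745 × 1.21 = 1.08174
Maximum is sheep→oil→axe→sheep at 1.1455; arbitrage exists.

1.1455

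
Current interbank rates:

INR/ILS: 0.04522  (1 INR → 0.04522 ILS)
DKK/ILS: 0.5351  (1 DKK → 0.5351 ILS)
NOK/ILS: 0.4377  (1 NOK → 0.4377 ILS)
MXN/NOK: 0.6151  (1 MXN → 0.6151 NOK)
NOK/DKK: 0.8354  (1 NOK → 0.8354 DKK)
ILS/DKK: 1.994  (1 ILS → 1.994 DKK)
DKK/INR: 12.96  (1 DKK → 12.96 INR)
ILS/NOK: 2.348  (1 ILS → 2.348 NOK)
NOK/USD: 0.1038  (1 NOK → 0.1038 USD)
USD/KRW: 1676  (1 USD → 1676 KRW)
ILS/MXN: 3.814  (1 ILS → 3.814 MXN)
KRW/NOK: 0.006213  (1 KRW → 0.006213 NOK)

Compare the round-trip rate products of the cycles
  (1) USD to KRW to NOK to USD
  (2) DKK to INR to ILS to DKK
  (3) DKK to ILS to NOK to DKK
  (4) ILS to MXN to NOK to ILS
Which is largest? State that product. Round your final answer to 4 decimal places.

1.1686

(1) 1676 × 0.006213 × 0.1038 = 1.08087
(2) 12.96 × 0.04522 × 1.994 = 1.16859
(3) 0.5351 × 2.348 × 0.8354 = 1.04961
(4) 3.814 × 0.6151 × 0.4377 = 1.02684
Highest is cycle (2) at 1.1686 (>1, arbitrage).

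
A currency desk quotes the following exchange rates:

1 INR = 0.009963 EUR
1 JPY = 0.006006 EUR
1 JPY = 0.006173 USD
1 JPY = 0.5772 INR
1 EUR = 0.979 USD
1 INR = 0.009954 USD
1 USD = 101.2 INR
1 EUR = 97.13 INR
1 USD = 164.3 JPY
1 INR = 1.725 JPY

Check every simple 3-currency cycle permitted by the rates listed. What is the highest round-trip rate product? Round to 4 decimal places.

INR→JPY→USD→INR: 1.725 × 0.006173 × 101.2 = 1.07762
EUR→INR→JPY→EUR: 97.13 × 1.725 × 0.006006 = 1.00630
EUR→USD→INR→EUR: 0.979 × 101.2 × 0.009963 = 0.98708
EUR→USD→JPY→EUR: 0.979 × 164.3 × 0.006006 = 0.96606
INR→USD→JPY→INR: 0.009954 × 164.3 × 0.5772 = 0.94398
Maximum is INR→JPY→USD→INR at 1.0776; arbitrage exists.

1.0776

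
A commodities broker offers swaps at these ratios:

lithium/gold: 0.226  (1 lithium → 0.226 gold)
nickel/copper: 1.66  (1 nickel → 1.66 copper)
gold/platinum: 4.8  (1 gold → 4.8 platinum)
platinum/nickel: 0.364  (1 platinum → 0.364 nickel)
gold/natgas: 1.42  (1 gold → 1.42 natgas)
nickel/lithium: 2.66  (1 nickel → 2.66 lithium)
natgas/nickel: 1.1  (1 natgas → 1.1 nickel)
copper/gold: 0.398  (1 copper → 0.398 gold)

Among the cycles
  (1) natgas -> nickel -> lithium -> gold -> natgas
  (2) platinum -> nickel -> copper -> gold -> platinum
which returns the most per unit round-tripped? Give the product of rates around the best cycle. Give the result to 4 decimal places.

(1) 1.1 × 2.66 × 0.226 × 1.42 = 0.93901
(2) 0.364 × 1.66 × 0.398 × 4.8 = 1.15434
Highest is cycle (2) at 1.1543 (>1, arbitrage).

1.1543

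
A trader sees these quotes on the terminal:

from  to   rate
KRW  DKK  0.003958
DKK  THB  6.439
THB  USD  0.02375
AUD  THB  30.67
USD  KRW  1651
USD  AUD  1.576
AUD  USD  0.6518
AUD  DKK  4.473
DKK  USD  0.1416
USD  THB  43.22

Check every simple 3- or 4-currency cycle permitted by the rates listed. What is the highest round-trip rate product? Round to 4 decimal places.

AUD→THB→USD→AUD: 30.67 × 0.02375 × 1.576 = 1.14798
AUD→DKK→THB→USD→AUD: 4.473 × 6.439 × 0.02375 × 1.576 = 1.07805
DKK→THB→USD→KRW→DKK: 6.439 × 0.02375 × 1651 × 0.003958 = 0.99932
AUD→DKK→USD→AUD: 4.473 × 0.1416 × 1.576 = 0.99820
DKK→USD→KRW→DKK: 0.1416 × 1651 × 0.003958 = 0.92531
Maximum is AUD→THB→USD→AUD at 1.1480; arbitrage exists.

1.1480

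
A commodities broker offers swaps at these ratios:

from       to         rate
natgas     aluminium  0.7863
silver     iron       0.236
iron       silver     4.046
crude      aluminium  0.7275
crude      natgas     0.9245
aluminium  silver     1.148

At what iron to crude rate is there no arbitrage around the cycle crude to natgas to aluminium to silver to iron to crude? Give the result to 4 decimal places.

5.0775

Known legs of the cycle: 0.9245 × 0.7863 × 1.148 × 0.236 = 0.1969468695768
For no arbitrage the full-cycle product must be 1, so the missing rate is 1 / 0.1969468695768 ≈ 5.077512.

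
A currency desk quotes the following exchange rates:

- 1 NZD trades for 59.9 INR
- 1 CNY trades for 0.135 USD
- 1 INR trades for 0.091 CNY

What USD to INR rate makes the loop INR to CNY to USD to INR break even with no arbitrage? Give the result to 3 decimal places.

81.400

Known legs of the cycle: 0.091 × 0.135 = 0.012285
For no arbitrage the full-cycle product must be 1, so the missing rate is 1 / 0.012285 ≈ 81.40008.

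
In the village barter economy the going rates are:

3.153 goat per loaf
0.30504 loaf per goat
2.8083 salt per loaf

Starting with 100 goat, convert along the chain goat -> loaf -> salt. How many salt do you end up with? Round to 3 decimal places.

100 goat × 0.30504 = 30.504 loaf
30.504 loaf × 2.8083 = 85.6643832 salt

85.664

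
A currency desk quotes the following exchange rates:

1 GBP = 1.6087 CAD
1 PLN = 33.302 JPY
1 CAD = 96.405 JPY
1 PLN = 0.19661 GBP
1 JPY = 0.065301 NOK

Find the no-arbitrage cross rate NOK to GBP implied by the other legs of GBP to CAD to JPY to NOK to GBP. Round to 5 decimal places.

Known legs of the cycle: 1.6087 × 96.405 × 0.065301 = 10.1273181312735
For no arbitrage the full-cycle product must be 1, so the missing rate is 1 / 10.1273181312735 ≈ 0.0987428.

0.09874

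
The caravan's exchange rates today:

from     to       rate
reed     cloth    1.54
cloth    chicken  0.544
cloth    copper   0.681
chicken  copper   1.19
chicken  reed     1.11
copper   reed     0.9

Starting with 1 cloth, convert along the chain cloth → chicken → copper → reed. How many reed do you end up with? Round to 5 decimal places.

1 cloth × 0.544 = 0.544 chicken
0.544 chicken × 1.19 = 0.64736 copper
0.64736 copper × 0.9 = 0.582624 reed

0.58262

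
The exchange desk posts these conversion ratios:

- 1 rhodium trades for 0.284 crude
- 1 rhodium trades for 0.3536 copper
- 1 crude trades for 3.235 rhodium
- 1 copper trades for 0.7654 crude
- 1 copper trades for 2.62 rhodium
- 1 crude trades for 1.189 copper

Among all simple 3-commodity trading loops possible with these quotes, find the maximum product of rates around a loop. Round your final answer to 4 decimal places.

0.8847

copper→rhodium→crude→copper: 2.62 × 0.284 × 1.189 = 0.88471
copper→crude→rhodium→copper: 0.7654 × 3.235 × 0.3536 = 0.87554
Maximum is copper→rhodium→crude→copper at 0.8847; no arbitrage — every cycle loses value.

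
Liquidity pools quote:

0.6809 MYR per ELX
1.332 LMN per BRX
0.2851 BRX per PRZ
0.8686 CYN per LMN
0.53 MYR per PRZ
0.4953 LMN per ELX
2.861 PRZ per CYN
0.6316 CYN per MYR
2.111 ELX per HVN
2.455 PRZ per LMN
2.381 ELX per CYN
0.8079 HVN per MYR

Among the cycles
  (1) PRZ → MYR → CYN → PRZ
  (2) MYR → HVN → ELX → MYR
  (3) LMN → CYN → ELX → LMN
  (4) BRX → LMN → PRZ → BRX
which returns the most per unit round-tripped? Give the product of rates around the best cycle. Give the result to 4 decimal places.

(1) 0.53 × 0.6316 × 2.861 = 0.95771
(2) 0.8079 × 2.111 × 0.6809 = 1.16126
(3) 0.8686 × 2.381 × 0.4953 = 1.02435
(4) 1.332 × 2.455 × 0.2851 = 0.93229
Highest is cycle (2) at 1.1613 (>1, arbitrage).

1.1613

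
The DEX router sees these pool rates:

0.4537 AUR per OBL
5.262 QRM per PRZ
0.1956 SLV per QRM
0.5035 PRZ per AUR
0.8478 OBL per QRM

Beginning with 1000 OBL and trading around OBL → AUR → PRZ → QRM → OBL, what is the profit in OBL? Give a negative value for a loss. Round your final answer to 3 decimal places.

1000 OBL × 0.4537 = 453.7 AUR
453.7 AUR × 0.5035 = 228.43795 PRZ
228.43795 PRZ × 5.262 = 1202.0404929 QRM
1202.0404929 QRM × 0.8478 = 1019.08992988062 OBL
Net change: 1019.08992988062 − 1000 = 19.08992988062 OBL

19.090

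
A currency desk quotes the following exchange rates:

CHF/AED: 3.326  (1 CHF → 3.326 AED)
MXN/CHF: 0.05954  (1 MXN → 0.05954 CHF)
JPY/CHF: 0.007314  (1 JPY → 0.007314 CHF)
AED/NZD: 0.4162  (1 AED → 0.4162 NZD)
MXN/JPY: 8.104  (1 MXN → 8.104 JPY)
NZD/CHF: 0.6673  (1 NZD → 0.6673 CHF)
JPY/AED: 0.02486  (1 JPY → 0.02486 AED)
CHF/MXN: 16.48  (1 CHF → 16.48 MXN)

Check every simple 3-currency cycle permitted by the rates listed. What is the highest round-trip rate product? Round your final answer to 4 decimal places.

0.9768

JPY→CHF→MXN→JPY: 0.007314 × 16.48 × 8.104 = 0.97681
NZD→CHF→AED→NZD: 0.6673 × 3.326 × 0.4162 = 0.92373
Maximum is JPY→CHF→MXN→JPY at 0.9768; no arbitrage — every cycle loses value.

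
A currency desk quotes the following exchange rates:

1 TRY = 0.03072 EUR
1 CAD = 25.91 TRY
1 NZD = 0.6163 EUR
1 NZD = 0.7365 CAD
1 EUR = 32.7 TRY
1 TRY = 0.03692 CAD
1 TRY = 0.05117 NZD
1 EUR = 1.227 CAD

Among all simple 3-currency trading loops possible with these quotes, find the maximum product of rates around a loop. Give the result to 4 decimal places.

TRY→NZD→EUR→TRY: 0.05117 × 0.6163 × 32.7 = 1.03123
CAD→TRY→EUR→CAD: 25.91 × 0.03072 × 1.227 = 0.97664
CAD→TRY→NZD→CAD: 25.91 × 0.05117 × 0.7365 = 0.97646
Maximum is TRY→NZD→EUR→TRY at 1.0312; arbitrage exists.

1.0312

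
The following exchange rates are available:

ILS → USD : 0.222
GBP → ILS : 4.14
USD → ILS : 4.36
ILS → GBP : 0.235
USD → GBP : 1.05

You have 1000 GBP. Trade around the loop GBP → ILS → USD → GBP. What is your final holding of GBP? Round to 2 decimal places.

1000 GBP × 4.14 = 4140 ILS
4140 ILS × 0.222 = 919.08 USD
919.08 USD × 1.05 = 965.034 GBP

965.03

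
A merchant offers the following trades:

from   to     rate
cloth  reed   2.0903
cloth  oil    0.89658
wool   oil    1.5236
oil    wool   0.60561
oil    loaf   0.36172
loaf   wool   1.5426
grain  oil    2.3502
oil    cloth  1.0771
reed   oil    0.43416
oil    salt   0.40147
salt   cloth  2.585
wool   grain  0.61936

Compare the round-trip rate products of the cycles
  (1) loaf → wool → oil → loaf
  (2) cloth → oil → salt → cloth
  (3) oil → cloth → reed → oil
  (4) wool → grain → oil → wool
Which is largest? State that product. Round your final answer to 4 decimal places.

0.9775

(1) 1.5426 × 1.5236 × 0.36172 = 0.85015
(2) 0.89658 × 0.40147 × 2.585 = 0.93047
(3) 1.0771 × 2.0903 × 0.43416 = 0.97749
(4) 0.61936 × 2.3502 × 0.60561 = 0.88154
Highest is cycle (3) at 0.9775 (≤1, no arbitrage).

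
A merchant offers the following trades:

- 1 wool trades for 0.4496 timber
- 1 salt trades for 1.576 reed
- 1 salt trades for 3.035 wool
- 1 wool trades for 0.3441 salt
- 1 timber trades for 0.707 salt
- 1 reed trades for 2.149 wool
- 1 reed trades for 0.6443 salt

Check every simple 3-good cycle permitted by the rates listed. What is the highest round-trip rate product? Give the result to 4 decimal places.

1.1654

wool→salt→reed→wool: 0.3441 × 1.576 × 2.149 = 1.16541
wool→timber→salt→wool: 0.4496 × 0.707 × 3.035 = 0.96473
Maximum is wool→salt→reed→wool at 1.1654; arbitrage exists.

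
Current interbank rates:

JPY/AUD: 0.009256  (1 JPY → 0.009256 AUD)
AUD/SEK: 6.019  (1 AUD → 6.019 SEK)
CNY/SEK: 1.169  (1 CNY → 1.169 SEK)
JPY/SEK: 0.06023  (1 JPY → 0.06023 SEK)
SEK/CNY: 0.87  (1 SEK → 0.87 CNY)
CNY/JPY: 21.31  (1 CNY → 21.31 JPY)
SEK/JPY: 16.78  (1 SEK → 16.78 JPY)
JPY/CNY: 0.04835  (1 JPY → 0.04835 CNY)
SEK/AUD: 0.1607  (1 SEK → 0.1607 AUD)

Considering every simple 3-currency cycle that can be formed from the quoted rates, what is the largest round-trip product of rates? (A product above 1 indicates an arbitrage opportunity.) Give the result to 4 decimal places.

SEK→CNY→JPY→SEK: 0.87 × 21.31 × 0.06023 = 1.11665
SEK→JPY→CNY→SEK: 16.78 × 0.04835 × 1.169 = 0.94842
AUD→SEK→JPY→AUD: 6.019 × 16.78 × 0.009256 = 0.93485
Maximum is SEK→CNY→JPY→SEK at 1.1166; arbitrage exists.

1.1166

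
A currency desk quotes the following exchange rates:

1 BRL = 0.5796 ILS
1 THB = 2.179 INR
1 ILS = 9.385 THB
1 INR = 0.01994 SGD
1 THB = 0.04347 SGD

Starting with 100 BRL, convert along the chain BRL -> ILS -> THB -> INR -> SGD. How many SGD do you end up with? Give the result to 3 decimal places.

23.634

100 BRL × 0.5796 = 57.96 ILS
57.96 ILS × 9.385 = 543.9546 THB
543.9546 THB × 2.179 = 1185.2770734 INR
1185.2770734 INR × 0.01994 = 23.634424843596 SGD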